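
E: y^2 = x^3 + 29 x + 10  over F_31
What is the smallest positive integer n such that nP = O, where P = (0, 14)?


Compute successive multiples of P until we hit O:
  1P = (0, 14)
  2P = (28, 19)
  3P = (23, 14)
  4P = (8, 17)
  5P = (12, 28)
  6P = (4, 2)
  7P = (5, 1)
  8P = (3, 0)
  ... (continuing to 16P)
  16P = O

ord(P) = 16


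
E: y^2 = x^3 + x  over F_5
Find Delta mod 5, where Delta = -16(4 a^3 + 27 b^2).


4 a^3 + 27 b^2 = 4*1^3 + 27*0^2 = 4 + 0 = 4
Delta = -16 * (4) = -64
Delta mod 5 = 1

Delta = 1 (mod 5)


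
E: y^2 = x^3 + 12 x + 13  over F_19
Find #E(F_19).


For each x in F_19, count y with y^2 = x^3 + 12 x + 13 mod 19:
  x = 1: RHS = 7, y in [8, 11]  -> 2 point(s)
  x = 2: RHS = 7, y in [8, 11]  -> 2 point(s)
  x = 3: RHS = 0, y in [0]  -> 1 point(s)
  x = 4: RHS = 11, y in [7, 12]  -> 2 point(s)
  x = 6: RHS = 16, y in [4, 15]  -> 2 point(s)
  x = 12: RHS = 4, y in [2, 17]  -> 2 point(s)
  x = 16: RHS = 7, y in [8, 11]  -> 2 point(s)
  x = 17: RHS = 0, y in [0]  -> 1 point(s)
  x = 18: RHS = 0, y in [0]  -> 1 point(s)
Affine points: 15. Add the point at infinity: total = 16.

#E(F_19) = 16


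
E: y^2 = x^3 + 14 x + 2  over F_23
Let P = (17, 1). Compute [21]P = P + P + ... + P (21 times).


k = 21 = 10101_2 (binary, LSB first: 10101)
Double-and-add from P = (17, 1):
  bit 0 = 1: acc = O + (17, 1) = (17, 1)
  bit 1 = 0: acc unchanged = (17, 1)
  bit 2 = 1: acc = (17, 1) + (9, 12) = (5, 17)
  bit 3 = 0: acc unchanged = (5, 17)
  bit 4 = 1: acc = (5, 17) + (20, 18) = (7, 12)

21P = (7, 12)


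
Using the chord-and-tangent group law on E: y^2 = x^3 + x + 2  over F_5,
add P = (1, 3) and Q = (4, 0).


P != Q, so use the chord formula.
s = (y2 - y1) / (x2 - x1) = (2) / (3) mod 5 = 4
x3 = s^2 - x1 - x2 mod 5 = 4^2 - 1 - 4 = 1
y3 = s (x1 - x3) - y1 mod 5 = 4 * (1 - 1) - 3 = 2

P + Q = (1, 2)


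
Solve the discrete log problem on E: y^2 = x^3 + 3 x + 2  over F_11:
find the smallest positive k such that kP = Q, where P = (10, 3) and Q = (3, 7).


Enumerate multiples of P until we hit Q = (3, 7):
  1P = (10, 3)
  2P = (3, 4)
  3P = (7, 6)
  4P = (6, 4)
  5P = (4, 1)
  6P = (2, 7)
  7P = (2, 4)
  8P = (4, 10)
  9P = (6, 7)
  10P = (7, 5)
  11P = (3, 7)
Match found at i = 11.

k = 11


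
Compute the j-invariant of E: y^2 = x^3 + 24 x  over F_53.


Delta = -16(4 a^3 + 27 b^2) mod 53 = 46
-1728 * (4 a)^3 = -1728 * (4*24)^3 mod 53 = 41
j = 41 * 46^(-1) mod 53 = 32

j = 32 (mod 53)


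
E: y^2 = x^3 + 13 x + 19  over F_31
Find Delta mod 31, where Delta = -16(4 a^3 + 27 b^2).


4 a^3 + 27 b^2 = 4*13^3 + 27*19^2 = 8788 + 9747 = 18535
Delta = -16 * (18535) = -296560
Delta mod 31 = 17

Delta = 17 (mod 31)


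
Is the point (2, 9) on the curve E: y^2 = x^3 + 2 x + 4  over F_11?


Check whether y^2 = x^3 + 2 x + 4 (mod 11) for (x, y) = (2, 9).
LHS: y^2 = 9^2 mod 11 = 4
RHS: x^3 + 2 x + 4 = 2^3 + 2*2 + 4 mod 11 = 5
LHS != RHS

No, not on the curve


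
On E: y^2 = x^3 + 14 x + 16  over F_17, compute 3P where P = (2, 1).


k = 3 = 11_2 (binary, LSB first: 11)
Double-and-add from P = (2, 1):
  bit 0 = 1: acc = O + (2, 1) = (2, 1)
  bit 1 = 1: acc = (2, 1) + (12, 5) = (12, 12)

3P = (12, 12)


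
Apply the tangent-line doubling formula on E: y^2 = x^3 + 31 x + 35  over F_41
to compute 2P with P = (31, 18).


Doubling: s = (3 x1^2 + a) / (2 y1)
s = (3*31^2 + 31) / (2*18) mod 41 = 24
x3 = s^2 - 2 x1 mod 41 = 24^2 - 2*31 = 22
y3 = s (x1 - x3) - y1 mod 41 = 24 * (31 - 22) - 18 = 34

2P = (22, 34)


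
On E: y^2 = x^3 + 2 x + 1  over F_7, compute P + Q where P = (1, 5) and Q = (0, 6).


P != Q, so use the chord formula.
s = (y2 - y1) / (x2 - x1) = (1) / (6) mod 7 = 6
x3 = s^2 - x1 - x2 mod 7 = 6^2 - 1 - 0 = 0
y3 = s (x1 - x3) - y1 mod 7 = 6 * (1 - 0) - 5 = 1

P + Q = (0, 1)


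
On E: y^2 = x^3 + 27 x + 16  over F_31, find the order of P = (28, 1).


Compute successive multiples of P until we hit O:
  1P = (28, 1)
  2P = (22, 6)
  3P = (17, 26)
  4P = (5, 20)
  5P = (8, 0)
  6P = (5, 11)
  7P = (17, 5)
  8P = (22, 25)
  ... (continuing to 10P)
  10P = O

ord(P) = 10


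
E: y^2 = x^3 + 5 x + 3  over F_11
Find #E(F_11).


For each x in F_11, count y with y^2 = x^3 + 5 x + 3 mod 11:
  x = 0: RHS = 3, y in [5, 6]  -> 2 point(s)
  x = 1: RHS = 9, y in [3, 8]  -> 2 point(s)
  x = 3: RHS = 1, y in [1, 10]  -> 2 point(s)
  x = 8: RHS = 5, y in [4, 7]  -> 2 point(s)
Affine points: 8. Add the point at infinity: total = 9.

#E(F_11) = 9


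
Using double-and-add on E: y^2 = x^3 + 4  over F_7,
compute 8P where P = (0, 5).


k = 8 = 1000_2 (binary, LSB first: 0001)
Double-and-add from P = (0, 5):
  bit 0 = 0: acc unchanged = O
  bit 1 = 0: acc unchanged = O
  bit 2 = 0: acc unchanged = O
  bit 3 = 1: acc = O + (0, 2) = (0, 2)

8P = (0, 2)


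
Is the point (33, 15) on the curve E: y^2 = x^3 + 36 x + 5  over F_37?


Check whether y^2 = x^3 + 36 x + 5 (mod 37) for (x, y) = (33, 15).
LHS: y^2 = 15^2 mod 37 = 3
RHS: x^3 + 36 x + 5 = 33^3 + 36*33 + 5 mod 37 = 19
LHS != RHS

No, not on the curve


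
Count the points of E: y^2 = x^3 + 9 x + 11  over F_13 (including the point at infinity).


For each x in F_13, count y with y^2 = x^3 + 9 x + 11 mod 13:
  x = 3: RHS = 0, y in [0]  -> 1 point(s)
  x = 5: RHS = 12, y in [5, 8]  -> 2 point(s)
  x = 7: RHS = 1, y in [1, 12]  -> 2 point(s)
  x = 8: RHS = 10, y in [6, 7]  -> 2 point(s)
  x = 10: RHS = 9, y in [3, 10]  -> 2 point(s)
  x = 12: RHS = 1, y in [1, 12]  -> 2 point(s)
Affine points: 11. Add the point at infinity: total = 12.

#E(F_13) = 12


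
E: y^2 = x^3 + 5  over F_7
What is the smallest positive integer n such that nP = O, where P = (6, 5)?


Compute successive multiples of P until we hit O:
  1P = (6, 5)
  2P = (3, 5)
  3P = (5, 2)
  4P = (5, 5)
  5P = (3, 2)
  6P = (6, 2)
  7P = O

ord(P) = 7


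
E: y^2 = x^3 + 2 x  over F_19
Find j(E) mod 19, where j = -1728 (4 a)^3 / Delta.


Delta = -16(4 a^3 + 27 b^2) mod 19 = 1
-1728 * (4 a)^3 = -1728 * (4*2)^3 mod 19 = 18
j = 18 * 1^(-1) mod 19 = 18

j = 18 (mod 19)


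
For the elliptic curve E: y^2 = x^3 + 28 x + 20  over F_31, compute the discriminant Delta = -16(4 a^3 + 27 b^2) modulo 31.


4 a^3 + 27 b^2 = 4*28^3 + 27*20^2 = 87808 + 10800 = 98608
Delta = -16 * (98608) = -1577728
Delta mod 31 = 17

Delta = 17 (mod 31)


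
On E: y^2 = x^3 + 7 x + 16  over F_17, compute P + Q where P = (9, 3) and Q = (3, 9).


P != Q, so use the chord formula.
s = (y2 - y1) / (x2 - x1) = (6) / (11) mod 17 = 16
x3 = s^2 - x1 - x2 mod 17 = 16^2 - 9 - 3 = 6
y3 = s (x1 - x3) - y1 mod 17 = 16 * (9 - 6) - 3 = 11

P + Q = (6, 11)


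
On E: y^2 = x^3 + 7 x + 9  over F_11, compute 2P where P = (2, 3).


Doubling: s = (3 x1^2 + a) / (2 y1)
s = (3*2^2 + 7) / (2*3) mod 11 = 5
x3 = s^2 - 2 x1 mod 11 = 5^2 - 2*2 = 10
y3 = s (x1 - x3) - y1 mod 11 = 5 * (2 - 10) - 3 = 1

2P = (10, 1)


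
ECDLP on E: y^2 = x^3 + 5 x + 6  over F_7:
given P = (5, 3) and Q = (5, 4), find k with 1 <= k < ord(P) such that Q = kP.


Enumerate multiples of P until we hit Q = (5, 4):
  1P = (5, 3)
  2P = (6, 0)
  3P = (5, 4)
Match found at i = 3.

k = 3


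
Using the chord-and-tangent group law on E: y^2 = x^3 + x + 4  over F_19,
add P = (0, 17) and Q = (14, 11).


P != Q, so use the chord formula.
s = (y2 - y1) / (x2 - x1) = (13) / (14) mod 19 = 5
x3 = s^2 - x1 - x2 mod 19 = 5^2 - 0 - 14 = 11
y3 = s (x1 - x3) - y1 mod 19 = 5 * (0 - 11) - 17 = 4

P + Q = (11, 4)


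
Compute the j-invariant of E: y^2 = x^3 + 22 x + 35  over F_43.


Delta = -16(4 a^3 + 27 b^2) mod 43 = 36
-1728 * (4 a)^3 = -1728 * (4*22)^3 mod 43 = 22
j = 22 * 36^(-1) mod 43 = 3

j = 3 (mod 43)


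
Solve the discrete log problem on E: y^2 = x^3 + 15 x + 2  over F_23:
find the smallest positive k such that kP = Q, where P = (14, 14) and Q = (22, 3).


Enumerate multiples of P until we hit Q = (22, 3):
  1P = (14, 14)
  2P = (19, 4)
  3P = (17, 15)
  4P = (10, 18)
  5P = (0, 18)
  6P = (18, 20)
  7P = (22, 20)
  8P = (12, 22)
  9P = (13, 5)
  10P = (8, 17)
  11P = (7, 17)
  12P = (5, 15)
  13P = (6, 3)
  14P = (11, 16)
  15P = (1, 8)
  16P = (1, 15)
  17P = (11, 7)
  18P = (6, 20)
  19P = (5, 8)
  20P = (7, 6)
  21P = (8, 6)
  22P = (13, 18)
  23P = (12, 1)
  24P = (22, 3)
Match found at i = 24.

k = 24


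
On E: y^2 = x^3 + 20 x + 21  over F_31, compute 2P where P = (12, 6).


Doubling: s = (3 x1^2 + a) / (2 y1)
s = (3*12^2 + 20) / (2*6) mod 31 = 17
x3 = s^2 - 2 x1 mod 31 = 17^2 - 2*12 = 17
y3 = s (x1 - x3) - y1 mod 31 = 17 * (12 - 17) - 6 = 2

2P = (17, 2)


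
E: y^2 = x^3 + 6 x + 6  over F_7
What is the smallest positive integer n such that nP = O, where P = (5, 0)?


Compute successive multiples of P until we hit O:
  1P = (5, 0)
  2P = O

ord(P) = 2


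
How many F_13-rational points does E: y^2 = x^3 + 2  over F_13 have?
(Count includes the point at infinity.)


For each x in F_13, count y with y^2 = x^3 + 0 x + 2 mod 13:
  x = 1: RHS = 3, y in [4, 9]  -> 2 point(s)
  x = 2: RHS = 10, y in [6, 7]  -> 2 point(s)
  x = 3: RHS = 3, y in [4, 9]  -> 2 point(s)
  x = 4: RHS = 1, y in [1, 12]  -> 2 point(s)
  x = 5: RHS = 10, y in [6, 7]  -> 2 point(s)
  x = 6: RHS = 10, y in [6, 7]  -> 2 point(s)
  x = 9: RHS = 3, y in [4, 9]  -> 2 point(s)
  x = 10: RHS = 1, y in [1, 12]  -> 2 point(s)
  x = 12: RHS = 1, y in [1, 12]  -> 2 point(s)
Affine points: 18. Add the point at infinity: total = 19.

#E(F_13) = 19


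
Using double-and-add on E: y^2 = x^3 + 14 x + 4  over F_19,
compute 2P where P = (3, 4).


k = 2 = 10_2 (binary, LSB first: 01)
Double-and-add from P = (3, 4):
  bit 0 = 0: acc unchanged = O
  bit 1 = 1: acc = O + (17, 5) = (17, 5)

2P = (17, 5)


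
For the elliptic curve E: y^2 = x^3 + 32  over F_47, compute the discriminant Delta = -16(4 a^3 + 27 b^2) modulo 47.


4 a^3 + 27 b^2 = 4*0^3 + 27*32^2 = 0 + 27648 = 27648
Delta = -16 * (27648) = -442368
Delta mod 47 = 43

Delta = 43 (mod 47)


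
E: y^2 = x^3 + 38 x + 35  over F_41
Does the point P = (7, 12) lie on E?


Check whether y^2 = x^3 + 38 x + 35 (mod 41) for (x, y) = (7, 12).
LHS: y^2 = 12^2 mod 41 = 21
RHS: x^3 + 38 x + 35 = 7^3 + 38*7 + 35 mod 41 = 29
LHS != RHS

No, not on the curve


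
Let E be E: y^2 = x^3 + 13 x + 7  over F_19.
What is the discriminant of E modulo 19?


4 a^3 + 27 b^2 = 4*13^3 + 27*7^2 = 8788 + 1323 = 10111
Delta = -16 * (10111) = -161776
Delta mod 19 = 9

Delta = 9 (mod 19)


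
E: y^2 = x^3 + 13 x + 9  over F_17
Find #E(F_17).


For each x in F_17, count y with y^2 = x^3 + 13 x + 9 mod 17:
  x = 0: RHS = 9, y in [3, 14]  -> 2 point(s)
  x = 2: RHS = 9, y in [3, 14]  -> 2 point(s)
  x = 7: RHS = 1, y in [1, 16]  -> 2 point(s)
  x = 8: RHS = 13, y in [8, 9]  -> 2 point(s)
  x = 10: RHS = 0, y in [0]  -> 1 point(s)
  x = 11: RHS = 4, y in [2, 15]  -> 2 point(s)
  x = 15: RHS = 9, y in [3, 14]  -> 2 point(s)
Affine points: 13. Add the point at infinity: total = 14.

#E(F_17) = 14


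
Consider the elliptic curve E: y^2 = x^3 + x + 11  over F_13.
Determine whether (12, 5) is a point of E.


Check whether y^2 = x^3 + 1 x + 11 (mod 13) for (x, y) = (12, 5).
LHS: y^2 = 5^2 mod 13 = 12
RHS: x^3 + 1 x + 11 = 12^3 + 1*12 + 11 mod 13 = 9
LHS != RHS

No, not on the curve


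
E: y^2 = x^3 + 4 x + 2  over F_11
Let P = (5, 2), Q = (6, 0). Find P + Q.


P != Q, so use the chord formula.
s = (y2 - y1) / (x2 - x1) = (9) / (1) mod 11 = 9
x3 = s^2 - x1 - x2 mod 11 = 9^2 - 5 - 6 = 4
y3 = s (x1 - x3) - y1 mod 11 = 9 * (5 - 4) - 2 = 7

P + Q = (4, 7)


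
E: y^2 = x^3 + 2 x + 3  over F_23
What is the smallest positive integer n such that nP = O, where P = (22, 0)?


Compute successive multiples of P until we hit O:
  1P = (22, 0)
  2P = O

ord(P) = 2


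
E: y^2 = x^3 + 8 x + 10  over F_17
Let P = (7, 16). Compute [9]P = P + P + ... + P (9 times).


k = 9 = 1001_2 (binary, LSB first: 1001)
Double-and-add from P = (7, 16):
  bit 0 = 1: acc = O + (7, 16) = (7, 16)
  bit 1 = 0: acc unchanged = (7, 16)
  bit 2 = 0: acc unchanged = (7, 16)
  bit 3 = 1: acc = (7, 16) + (11, 1) = (12, 7)

9P = (12, 7)


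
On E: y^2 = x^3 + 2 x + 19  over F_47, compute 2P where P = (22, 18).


Doubling: s = (3 x1^2 + a) / (2 y1)
s = (3*22^2 + 2) / (2*18) mod 47 = 43
x3 = s^2 - 2 x1 mod 47 = 43^2 - 2*22 = 19
y3 = s (x1 - x3) - y1 mod 47 = 43 * (22 - 19) - 18 = 17

2P = (19, 17)


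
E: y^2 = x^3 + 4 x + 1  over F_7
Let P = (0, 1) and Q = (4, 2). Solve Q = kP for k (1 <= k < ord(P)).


Enumerate multiples of P until we hit Q = (4, 2):
  1P = (0, 1)
  2P = (4, 5)
  3P = (4, 2)
Match found at i = 3.

k = 3


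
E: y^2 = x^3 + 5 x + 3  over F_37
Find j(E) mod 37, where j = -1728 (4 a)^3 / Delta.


Delta = -16(4 a^3 + 27 b^2) mod 37 = 26
-1728 * (4 a)^3 = -1728 * (4*5)^3 mod 37 = 14
j = 14 * 26^(-1) mod 37 = 29

j = 29 (mod 37)


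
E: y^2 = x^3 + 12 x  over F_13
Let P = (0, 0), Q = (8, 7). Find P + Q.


P != Q, so use the chord formula.
s = (y2 - y1) / (x2 - x1) = (7) / (8) mod 13 = 9
x3 = s^2 - x1 - x2 mod 13 = 9^2 - 0 - 8 = 8
y3 = s (x1 - x3) - y1 mod 13 = 9 * (0 - 8) - 0 = 6

P + Q = (8, 6)


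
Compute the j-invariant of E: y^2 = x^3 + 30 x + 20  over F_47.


Delta = -16(4 a^3 + 27 b^2) mod 47 = 21
-1728 * (4 a)^3 = -1728 * (4*30)^3 mod 47 = 25
j = 25 * 21^(-1) mod 47 = 37

j = 37 (mod 47)


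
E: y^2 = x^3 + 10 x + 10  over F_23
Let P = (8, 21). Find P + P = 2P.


Doubling: s = (3 x1^2 + a) / (2 y1)
s = (3*8^2 + 10) / (2*21) mod 23 = 7
x3 = s^2 - 2 x1 mod 23 = 7^2 - 2*8 = 10
y3 = s (x1 - x3) - y1 mod 23 = 7 * (8 - 10) - 21 = 11

2P = (10, 11)


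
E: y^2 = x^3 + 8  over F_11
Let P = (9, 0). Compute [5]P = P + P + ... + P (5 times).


k = 5 = 101_2 (binary, LSB first: 101)
Double-and-add from P = (9, 0):
  bit 0 = 1: acc = O + (9, 0) = (9, 0)
  bit 1 = 0: acc unchanged = (9, 0)
  bit 2 = 1: acc = (9, 0) + O = (9, 0)

5P = (9, 0)


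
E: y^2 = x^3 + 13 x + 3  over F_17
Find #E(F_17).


For each x in F_17, count y with y^2 = x^3 + 13 x + 3 mod 17:
  x = 1: RHS = 0, y in [0]  -> 1 point(s)
  x = 3: RHS = 1, y in [1, 16]  -> 2 point(s)
  x = 4: RHS = 0, y in [0]  -> 1 point(s)
  x = 6: RHS = 8, y in [5, 12]  -> 2 point(s)
  x = 9: RHS = 16, y in [4, 13]  -> 2 point(s)
  x = 11: RHS = 15, y in [7, 10]  -> 2 point(s)
  x = 12: RHS = 0, y in [0]  -> 1 point(s)
Affine points: 11. Add the point at infinity: total = 12.

#E(F_17) = 12


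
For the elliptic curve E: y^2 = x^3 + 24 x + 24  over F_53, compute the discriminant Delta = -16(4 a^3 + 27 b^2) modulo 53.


4 a^3 + 27 b^2 = 4*24^3 + 27*24^2 = 55296 + 15552 = 70848
Delta = -16 * (70848) = -1133568
Delta mod 53 = 49

Delta = 49 (mod 53)


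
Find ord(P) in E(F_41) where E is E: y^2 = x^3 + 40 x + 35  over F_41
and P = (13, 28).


Compute successive multiples of P until we hit O:
  1P = (13, 28)
  2P = (33, 8)
  3P = (37, 37)
  4P = (11, 24)
  5P = (21, 38)
  6P = (6, 32)
  7P = (24, 31)
  8P = (20, 26)
  ... (continuing to 18P)
  18P = O

ord(P) = 18


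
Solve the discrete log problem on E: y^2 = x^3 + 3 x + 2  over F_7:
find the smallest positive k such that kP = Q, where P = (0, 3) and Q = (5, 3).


Enumerate multiples of P until we hit Q = (5, 3):
  1P = (0, 3)
  2P = (2, 3)
  3P = (5, 4)
  4P = (4, 6)
  5P = (4, 1)
  6P = (5, 3)
Match found at i = 6.

k = 6


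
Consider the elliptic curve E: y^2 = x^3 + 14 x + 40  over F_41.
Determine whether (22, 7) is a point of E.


Check whether y^2 = x^3 + 14 x + 40 (mod 41) for (x, y) = (22, 7).
LHS: y^2 = 7^2 mod 41 = 8
RHS: x^3 + 14 x + 40 = 22^3 + 14*22 + 40 mod 41 = 8
LHS = RHS

Yes, on the curve


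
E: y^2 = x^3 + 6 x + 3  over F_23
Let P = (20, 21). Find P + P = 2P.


Doubling: s = (3 x1^2 + a) / (2 y1)
s = (3*20^2 + 6) / (2*21) mod 23 = 9
x3 = s^2 - 2 x1 mod 23 = 9^2 - 2*20 = 18
y3 = s (x1 - x3) - y1 mod 23 = 9 * (20 - 18) - 21 = 20

2P = (18, 20)


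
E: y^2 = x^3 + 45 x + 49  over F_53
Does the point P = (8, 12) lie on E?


Check whether y^2 = x^3 + 45 x + 49 (mod 53) for (x, y) = (8, 12).
LHS: y^2 = 12^2 mod 53 = 38
RHS: x^3 + 45 x + 49 = 8^3 + 45*8 + 49 mod 53 = 20
LHS != RHS

No, not on the curve


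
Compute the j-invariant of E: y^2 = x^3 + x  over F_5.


Delta = -16(4 a^3 + 27 b^2) mod 5 = 1
-1728 * (4 a)^3 = -1728 * (4*1)^3 mod 5 = 3
j = 3 * 1^(-1) mod 5 = 3

j = 3 (mod 5)


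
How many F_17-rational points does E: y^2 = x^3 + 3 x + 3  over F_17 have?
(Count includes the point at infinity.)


For each x in F_17, count y with y^2 = x^3 + 3 x + 3 mod 17:
  x = 2: RHS = 0, y in [0]  -> 1 point(s)
  x = 6: RHS = 16, y in [4, 13]  -> 2 point(s)
  x = 10: RHS = 13, y in [8, 9]  -> 2 point(s)
  x = 12: RHS = 16, y in [4, 13]  -> 2 point(s)
  x = 14: RHS = 1, y in [1, 16]  -> 2 point(s)
  x = 16: RHS = 16, y in [4, 13]  -> 2 point(s)
Affine points: 11. Add the point at infinity: total = 12.

#E(F_17) = 12


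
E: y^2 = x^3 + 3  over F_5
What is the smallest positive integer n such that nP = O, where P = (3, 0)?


Compute successive multiples of P until we hit O:
  1P = (3, 0)
  2P = O

ord(P) = 2


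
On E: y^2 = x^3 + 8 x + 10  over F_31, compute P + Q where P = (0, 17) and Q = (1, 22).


P != Q, so use the chord formula.
s = (y2 - y1) / (x2 - x1) = (5) / (1) mod 31 = 5
x3 = s^2 - x1 - x2 mod 31 = 5^2 - 0 - 1 = 24
y3 = s (x1 - x3) - y1 mod 31 = 5 * (0 - 24) - 17 = 18

P + Q = (24, 18)


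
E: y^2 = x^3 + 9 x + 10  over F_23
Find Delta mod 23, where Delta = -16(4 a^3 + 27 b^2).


4 a^3 + 27 b^2 = 4*9^3 + 27*10^2 = 2916 + 2700 = 5616
Delta = -16 * (5616) = -89856
Delta mod 23 = 5

Delta = 5 (mod 23)


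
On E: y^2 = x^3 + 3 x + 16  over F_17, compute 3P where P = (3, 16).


k = 3 = 11_2 (binary, LSB first: 11)
Double-and-add from P = (3, 16):
  bit 0 = 1: acc = O + (3, 16) = (3, 16)
  bit 1 = 1: acc = (3, 16) + (15, 11) = (0, 4)

3P = (0, 4)


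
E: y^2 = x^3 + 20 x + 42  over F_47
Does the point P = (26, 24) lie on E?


Check whether y^2 = x^3 + 20 x + 42 (mod 47) for (x, y) = (26, 24).
LHS: y^2 = 24^2 mod 47 = 12
RHS: x^3 + 20 x + 42 = 26^3 + 20*26 + 42 mod 47 = 43
LHS != RHS

No, not on the curve


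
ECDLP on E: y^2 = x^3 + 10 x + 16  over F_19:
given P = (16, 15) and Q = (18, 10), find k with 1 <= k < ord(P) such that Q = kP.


Enumerate multiples of P until we hit Q = (18, 10):
  1P = (16, 15)
  2P = (17, 11)
  3P = (2, 5)
  4P = (5, 1)
  5P = (7, 12)
  6P = (13, 5)
  7P = (18, 10)
Match found at i = 7.

k = 7


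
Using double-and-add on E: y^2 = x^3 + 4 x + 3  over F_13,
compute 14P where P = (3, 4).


k = 14 = 1110_2 (binary, LSB first: 0111)
Double-and-add from P = (3, 4):
  bit 0 = 0: acc unchanged = O
  bit 1 = 1: acc = O + (8, 1) = (8, 1)
  bit 2 = 1: acc = (8, 1) + (7, 6) = (10, 9)
  bit 3 = 1: acc = (10, 9) + (11, 0) = (8, 12)

14P = (8, 12)


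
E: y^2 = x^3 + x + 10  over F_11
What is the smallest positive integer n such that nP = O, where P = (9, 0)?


Compute successive multiples of P until we hit O:
  1P = (9, 0)
  2P = O

ord(P) = 2


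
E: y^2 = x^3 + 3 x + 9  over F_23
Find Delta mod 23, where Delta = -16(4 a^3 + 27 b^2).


4 a^3 + 27 b^2 = 4*3^3 + 27*9^2 = 108 + 2187 = 2295
Delta = -16 * (2295) = -36720
Delta mod 23 = 11

Delta = 11 (mod 23)


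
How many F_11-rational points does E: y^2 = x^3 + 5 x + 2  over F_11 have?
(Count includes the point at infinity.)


For each x in F_11, count y with y^2 = x^3 + 5 x + 2 mod 11:
  x = 2: RHS = 9, y in [3, 8]  -> 2 point(s)
  x = 3: RHS = 0, y in [0]  -> 1 point(s)
  x = 4: RHS = 9, y in [3, 8]  -> 2 point(s)
  x = 5: RHS = 9, y in [3, 8]  -> 2 point(s)
  x = 8: RHS = 4, y in [2, 9]  -> 2 point(s)
Affine points: 9. Add the point at infinity: total = 10.

#E(F_11) = 10


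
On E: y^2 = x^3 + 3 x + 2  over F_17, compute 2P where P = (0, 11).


Doubling: s = (3 x1^2 + a) / (2 y1)
s = (3*0^2 + 3) / (2*11) mod 17 = 4
x3 = s^2 - 2 x1 mod 17 = 4^2 - 2*0 = 16
y3 = s (x1 - x3) - y1 mod 17 = 4 * (0 - 16) - 11 = 10

2P = (16, 10)


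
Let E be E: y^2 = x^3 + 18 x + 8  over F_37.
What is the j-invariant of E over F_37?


Delta = -16(4 a^3 + 27 b^2) mod 37 = 36
-1728 * (4 a)^3 = -1728 * (4*18)^3 mod 37 = 23
j = 23 * 36^(-1) mod 37 = 14

j = 14 (mod 37)


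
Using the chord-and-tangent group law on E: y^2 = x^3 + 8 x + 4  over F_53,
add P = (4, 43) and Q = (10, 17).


P != Q, so use the chord formula.
s = (y2 - y1) / (x2 - x1) = (27) / (6) mod 53 = 31
x3 = s^2 - x1 - x2 mod 53 = 31^2 - 4 - 10 = 46
y3 = s (x1 - x3) - y1 mod 53 = 31 * (4 - 46) - 43 = 33

P + Q = (46, 33)


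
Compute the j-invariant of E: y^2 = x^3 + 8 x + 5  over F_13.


Delta = -16(4 a^3 + 27 b^2) mod 13 = 8
-1728 * (4 a)^3 = -1728 * (4*8)^3 mod 13 = 8
j = 8 * 8^(-1) mod 13 = 1

j = 1 (mod 13)


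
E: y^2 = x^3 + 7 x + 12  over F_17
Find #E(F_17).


For each x in F_17, count y with y^2 = x^3 + 7 x + 12 mod 17:
  x = 2: RHS = 0, y in [0]  -> 1 point(s)
  x = 3: RHS = 9, y in [3, 14]  -> 2 point(s)
  x = 4: RHS = 2, y in [6, 11]  -> 2 point(s)
  x = 5: RHS = 2, y in [6, 11]  -> 2 point(s)
  x = 6: RHS = 15, y in [7, 10]  -> 2 point(s)
  x = 7: RHS = 13, y in [8, 9]  -> 2 point(s)
  x = 8: RHS = 2, y in [6, 11]  -> 2 point(s)
  x = 11: RHS = 9, y in [3, 14]  -> 2 point(s)
  x = 14: RHS = 15, y in [7, 10]  -> 2 point(s)
  x = 16: RHS = 4, y in [2, 15]  -> 2 point(s)
Affine points: 19. Add the point at infinity: total = 20.

#E(F_17) = 20


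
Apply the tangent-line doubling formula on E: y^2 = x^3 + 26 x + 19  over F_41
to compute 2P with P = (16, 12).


Doubling: s = (3 x1^2 + a) / (2 y1)
s = (3*16^2 + 26) / (2*12) mod 41 = 16
x3 = s^2 - 2 x1 mod 41 = 16^2 - 2*16 = 19
y3 = s (x1 - x3) - y1 mod 41 = 16 * (16 - 19) - 12 = 22

2P = (19, 22)


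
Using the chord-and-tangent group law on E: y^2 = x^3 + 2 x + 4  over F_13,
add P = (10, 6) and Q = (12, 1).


P != Q, so use the chord formula.
s = (y2 - y1) / (x2 - x1) = (8) / (2) mod 13 = 4
x3 = s^2 - x1 - x2 mod 13 = 4^2 - 10 - 12 = 7
y3 = s (x1 - x3) - y1 mod 13 = 4 * (10 - 7) - 6 = 6

P + Q = (7, 6)


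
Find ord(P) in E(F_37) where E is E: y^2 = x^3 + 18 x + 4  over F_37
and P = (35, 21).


Compute successive multiples of P until we hit O:
  1P = (35, 21)
  2P = (3, 23)
  3P = (11, 33)
  4P = (19, 8)
  5P = (13, 20)
  6P = (14, 22)
  7P = (0, 2)
  8P = (9, 28)
  ... (continuing to 17P)
  17P = O

ord(P) = 17


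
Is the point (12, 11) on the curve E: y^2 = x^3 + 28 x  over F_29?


Check whether y^2 = x^3 + 28 x + 0 (mod 29) for (x, y) = (12, 11).
LHS: y^2 = 11^2 mod 29 = 5
RHS: x^3 + 28 x + 0 = 12^3 + 28*12 + 0 mod 29 = 5
LHS = RHS

Yes, on the curve


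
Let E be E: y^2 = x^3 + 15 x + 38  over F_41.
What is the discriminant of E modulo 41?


4 a^3 + 27 b^2 = 4*15^3 + 27*38^2 = 13500 + 38988 = 52488
Delta = -16 * (52488) = -839808
Delta mod 41 = 36

Delta = 36 (mod 41)


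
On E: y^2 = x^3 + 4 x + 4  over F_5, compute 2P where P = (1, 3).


k = 2 = 10_2 (binary, LSB first: 01)
Double-and-add from P = (1, 3):
  bit 0 = 0: acc unchanged = O
  bit 1 = 1: acc = O + (2, 0) = (2, 0)

2P = (2, 0)


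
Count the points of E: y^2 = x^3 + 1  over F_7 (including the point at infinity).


For each x in F_7, count y with y^2 = x^3 + 0 x + 1 mod 7:
  x = 0: RHS = 1, y in [1, 6]  -> 2 point(s)
  x = 1: RHS = 2, y in [3, 4]  -> 2 point(s)
  x = 2: RHS = 2, y in [3, 4]  -> 2 point(s)
  x = 3: RHS = 0, y in [0]  -> 1 point(s)
  x = 4: RHS = 2, y in [3, 4]  -> 2 point(s)
  x = 5: RHS = 0, y in [0]  -> 1 point(s)
  x = 6: RHS = 0, y in [0]  -> 1 point(s)
Affine points: 11. Add the point at infinity: total = 12.

#E(F_7) = 12


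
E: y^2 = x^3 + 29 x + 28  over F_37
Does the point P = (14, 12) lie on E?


Check whether y^2 = x^3 + 29 x + 28 (mod 37) for (x, y) = (14, 12).
LHS: y^2 = 12^2 mod 37 = 33
RHS: x^3 + 29 x + 28 = 14^3 + 29*14 + 28 mod 37 = 33
LHS = RHS

Yes, on the curve


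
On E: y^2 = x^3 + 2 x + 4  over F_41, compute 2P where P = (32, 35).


Doubling: s = (3 x1^2 + a) / (2 y1)
s = (3*32^2 + 2) / (2*35) mod 41 = 24
x3 = s^2 - 2 x1 mod 41 = 24^2 - 2*32 = 20
y3 = s (x1 - x3) - y1 mod 41 = 24 * (32 - 20) - 35 = 7

2P = (20, 7)


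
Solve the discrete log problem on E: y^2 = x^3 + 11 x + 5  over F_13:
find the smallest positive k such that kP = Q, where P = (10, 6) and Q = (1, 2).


Enumerate multiples of P until we hit Q = (1, 2):
  1P = (10, 6)
  2P = (7, 10)
  3P = (5, 9)
  4P = (2, 10)
  5P = (11, 1)
  6P = (4, 3)
  7P = (9, 1)
  8P = (6, 1)
  9P = (1, 2)
Match found at i = 9.

k = 9


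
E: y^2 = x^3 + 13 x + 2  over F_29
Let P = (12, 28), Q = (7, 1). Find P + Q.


P != Q, so use the chord formula.
s = (y2 - y1) / (x2 - x1) = (2) / (24) mod 29 = 17
x3 = s^2 - x1 - x2 mod 29 = 17^2 - 12 - 7 = 9
y3 = s (x1 - x3) - y1 mod 29 = 17 * (12 - 9) - 28 = 23

P + Q = (9, 23)


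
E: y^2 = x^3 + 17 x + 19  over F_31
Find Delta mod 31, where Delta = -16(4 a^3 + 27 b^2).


4 a^3 + 27 b^2 = 4*17^3 + 27*19^2 = 19652 + 9747 = 29399
Delta = -16 * (29399) = -470384
Delta mod 31 = 10

Delta = 10 (mod 31)


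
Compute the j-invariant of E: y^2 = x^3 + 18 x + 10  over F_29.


Delta = -16(4 a^3 + 27 b^2) mod 29 = 21
-1728 * (4 a)^3 = -1728 * (4*18)^3 mod 29 = 13
j = 13 * 21^(-1) mod 29 = 2

j = 2 (mod 29)


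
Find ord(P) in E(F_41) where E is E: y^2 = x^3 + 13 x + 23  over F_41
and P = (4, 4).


Compute successive multiples of P until we hit O:
  1P = (4, 4)
  2P = (29, 36)
  3P = (12, 12)
  4P = (26, 15)
  5P = (1, 18)
  6P = (35, 4)
  7P = (2, 37)
  8P = (10, 13)
  ... (continuing to 50P)
  50P = O

ord(P) = 50


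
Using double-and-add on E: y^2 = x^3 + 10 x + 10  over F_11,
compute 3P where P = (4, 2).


k = 3 = 11_2 (binary, LSB first: 11)
Double-and-add from P = (4, 2):
  bit 0 = 1: acc = O + (4, 2) = (4, 2)
  bit 1 = 1: acc = (4, 2) + (7, 4) = (9, 2)

3P = (9, 2)


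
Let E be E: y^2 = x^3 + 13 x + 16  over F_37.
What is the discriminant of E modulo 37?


4 a^3 + 27 b^2 = 4*13^3 + 27*16^2 = 8788 + 6912 = 15700
Delta = -16 * (15700) = -251200
Delta mod 37 = 30

Delta = 30 (mod 37)


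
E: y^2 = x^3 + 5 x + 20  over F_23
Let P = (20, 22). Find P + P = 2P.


Doubling: s = (3 x1^2 + a) / (2 y1)
s = (3*20^2 + 5) / (2*22) mod 23 = 7
x3 = s^2 - 2 x1 mod 23 = 7^2 - 2*20 = 9
y3 = s (x1 - x3) - y1 mod 23 = 7 * (20 - 9) - 22 = 9

2P = (9, 9)


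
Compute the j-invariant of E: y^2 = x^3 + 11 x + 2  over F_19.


Delta = -16(4 a^3 + 27 b^2) mod 19 = 13
-1728 * (4 a)^3 = -1728 * (4*11)^3 mod 19 = 7
j = 7 * 13^(-1) mod 19 = 2

j = 2 (mod 19)


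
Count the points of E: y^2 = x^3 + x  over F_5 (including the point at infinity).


For each x in F_5, count y with y^2 = x^3 + 1 x + 0 mod 5:
  x = 0: RHS = 0, y in [0]  -> 1 point(s)
  x = 2: RHS = 0, y in [0]  -> 1 point(s)
  x = 3: RHS = 0, y in [0]  -> 1 point(s)
Affine points: 3. Add the point at infinity: total = 4.

#E(F_5) = 4


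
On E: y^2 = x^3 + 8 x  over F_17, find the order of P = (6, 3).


Compute successive multiples of P until we hit O:
  1P = (6, 3)
  2P = (1, 3)
  3P = (10, 14)
  4P = (16, 12)
  5P = (14, 0)
  6P = (16, 5)
  7P = (10, 3)
  8P = (1, 14)
  ... (continuing to 10P)
  10P = O

ord(P) = 10


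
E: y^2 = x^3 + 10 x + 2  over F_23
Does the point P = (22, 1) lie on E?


Check whether y^2 = x^3 + 10 x + 2 (mod 23) for (x, y) = (22, 1).
LHS: y^2 = 1^2 mod 23 = 1
RHS: x^3 + 10 x + 2 = 22^3 + 10*22 + 2 mod 23 = 14
LHS != RHS

No, not on the curve


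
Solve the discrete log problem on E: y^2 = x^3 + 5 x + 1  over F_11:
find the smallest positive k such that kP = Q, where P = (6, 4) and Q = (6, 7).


Enumerate multiples of P until we hit Q = (6, 7):
  1P = (6, 4)
  2P = (0, 1)
  3P = (8, 6)
  4P = (9, 4)
  5P = (7, 7)
  6P = (7, 4)
  7P = (9, 7)
  8P = (8, 5)
  9P = (0, 10)
  10P = (6, 7)
Match found at i = 10.

k = 10


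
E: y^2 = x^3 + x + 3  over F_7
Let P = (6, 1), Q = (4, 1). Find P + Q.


P != Q, so use the chord formula.
s = (y2 - y1) / (x2 - x1) = (0) / (5) mod 7 = 0
x3 = s^2 - x1 - x2 mod 7 = 0^2 - 6 - 4 = 4
y3 = s (x1 - x3) - y1 mod 7 = 0 * (6 - 4) - 1 = 6

P + Q = (4, 6)


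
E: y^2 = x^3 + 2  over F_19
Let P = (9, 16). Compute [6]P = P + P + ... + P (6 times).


k = 6 = 110_2 (binary, LSB first: 011)
Double-and-add from P = (9, 16):
  bit 0 = 0: acc unchanged = O
  bit 1 = 1: acc = O + (12, 1) = (12, 1)
  bit 2 = 1: acc = (12, 1) + (6, 3) = (18, 1)

6P = (18, 1)


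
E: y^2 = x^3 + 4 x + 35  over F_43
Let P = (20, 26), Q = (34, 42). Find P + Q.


P != Q, so use the chord formula.
s = (y2 - y1) / (x2 - x1) = (16) / (14) mod 43 = 38
x3 = s^2 - x1 - x2 mod 43 = 38^2 - 20 - 34 = 14
y3 = s (x1 - x3) - y1 mod 43 = 38 * (20 - 14) - 26 = 30

P + Q = (14, 30)


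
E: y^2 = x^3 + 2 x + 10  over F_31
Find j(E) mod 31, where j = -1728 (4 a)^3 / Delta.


Delta = -16(4 a^3 + 27 b^2) mod 31 = 29
-1728 * (4 a)^3 = -1728 * (4*2)^3 mod 31 = 4
j = 4 * 29^(-1) mod 31 = 29

j = 29 (mod 31)


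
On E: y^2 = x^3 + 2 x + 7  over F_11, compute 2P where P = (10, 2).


Doubling: s = (3 x1^2 + a) / (2 y1)
s = (3*10^2 + 2) / (2*2) mod 11 = 4
x3 = s^2 - 2 x1 mod 11 = 4^2 - 2*10 = 7
y3 = s (x1 - x3) - y1 mod 11 = 4 * (10 - 7) - 2 = 10

2P = (7, 10)


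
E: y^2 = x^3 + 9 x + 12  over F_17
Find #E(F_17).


For each x in F_17, count y with y^2 = x^3 + 9 x + 12 mod 17:
  x = 2: RHS = 4, y in [2, 15]  -> 2 point(s)
  x = 3: RHS = 15, y in [7, 10]  -> 2 point(s)
  x = 8: RHS = 1, y in [1, 16]  -> 2 point(s)
  x = 14: RHS = 9, y in [3, 14]  -> 2 point(s)
  x = 16: RHS = 2, y in [6, 11]  -> 2 point(s)
Affine points: 10. Add the point at infinity: total = 11.

#E(F_17) = 11


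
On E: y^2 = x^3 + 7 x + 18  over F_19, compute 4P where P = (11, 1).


k = 4 = 100_2 (binary, LSB first: 001)
Double-and-add from P = (11, 1):
  bit 0 = 0: acc unchanged = O
  bit 1 = 0: acc unchanged = O
  bit 2 = 1: acc = O + (5, 8) = (5, 8)

4P = (5, 8)


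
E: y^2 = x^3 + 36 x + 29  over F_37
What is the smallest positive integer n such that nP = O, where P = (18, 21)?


Compute successive multiples of P until we hit O:
  1P = (18, 21)
  2P = (22, 31)
  3P = (31, 2)
  4P = (14, 13)
  5P = (9, 34)
  6P = (13, 17)
  7P = (17, 2)
  8P = (30, 10)
  ... (continuing to 30P)
  30P = O

ord(P) = 30


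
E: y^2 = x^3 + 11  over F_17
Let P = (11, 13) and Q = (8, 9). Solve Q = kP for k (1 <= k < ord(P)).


Enumerate multiples of P until we hit Q = (8, 9):
  1P = (11, 13)
  2P = (3, 15)
  3P = (2, 6)
  4P = (13, 10)
  5P = (8, 8)
  6P = (14, 16)
  7P = (10, 5)
  8P = (9, 3)
  9P = (5, 0)
  10P = (9, 14)
  11P = (10, 12)
  12P = (14, 1)
  13P = (8, 9)
Match found at i = 13.

k = 13


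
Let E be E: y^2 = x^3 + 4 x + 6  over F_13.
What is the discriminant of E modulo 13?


4 a^3 + 27 b^2 = 4*4^3 + 27*6^2 = 256 + 972 = 1228
Delta = -16 * (1228) = -19648
Delta mod 13 = 8

Delta = 8 (mod 13)


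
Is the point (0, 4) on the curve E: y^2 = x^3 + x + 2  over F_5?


Check whether y^2 = x^3 + 1 x + 2 (mod 5) for (x, y) = (0, 4).
LHS: y^2 = 4^2 mod 5 = 1
RHS: x^3 + 1 x + 2 = 0^3 + 1*0 + 2 mod 5 = 2
LHS != RHS

No, not on the curve


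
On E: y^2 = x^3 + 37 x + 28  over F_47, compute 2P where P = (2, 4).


Doubling: s = (3 x1^2 + a) / (2 y1)
s = (3*2^2 + 37) / (2*4) mod 47 = 12
x3 = s^2 - 2 x1 mod 47 = 12^2 - 2*2 = 46
y3 = s (x1 - x3) - y1 mod 47 = 12 * (2 - 46) - 4 = 32

2P = (46, 32)


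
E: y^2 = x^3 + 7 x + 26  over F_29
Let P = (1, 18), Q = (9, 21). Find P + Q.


P != Q, so use the chord formula.
s = (y2 - y1) / (x2 - x1) = (3) / (8) mod 29 = 4
x3 = s^2 - x1 - x2 mod 29 = 4^2 - 1 - 9 = 6
y3 = s (x1 - x3) - y1 mod 29 = 4 * (1 - 6) - 18 = 20

P + Q = (6, 20)


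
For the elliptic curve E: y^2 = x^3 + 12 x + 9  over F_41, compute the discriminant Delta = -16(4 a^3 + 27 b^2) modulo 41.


4 a^3 + 27 b^2 = 4*12^3 + 27*9^2 = 6912 + 2187 = 9099
Delta = -16 * (9099) = -145584
Delta mod 41 = 7

Delta = 7 (mod 41)


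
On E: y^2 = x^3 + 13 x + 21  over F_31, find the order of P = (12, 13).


Compute successive multiples of P until we hit O:
  1P = (12, 13)
  2P = (23, 5)
  3P = (16, 4)
  4P = (10, 29)
  5P = (11, 10)
  6P = (17, 3)
  7P = (6, 6)
  8P = (29, 24)
  ... (continuing to 34P)
  34P = O

ord(P) = 34


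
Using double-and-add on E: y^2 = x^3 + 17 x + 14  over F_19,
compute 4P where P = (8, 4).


k = 4 = 100_2 (binary, LSB first: 001)
Double-and-add from P = (8, 4):
  bit 0 = 0: acc unchanged = O
  bit 1 = 0: acc unchanged = O
  bit 2 = 1: acc = O + (10, 14) = (10, 14)

4P = (10, 14)


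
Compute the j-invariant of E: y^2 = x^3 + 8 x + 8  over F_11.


Delta = -16(4 a^3 + 27 b^2) mod 11 = 7
-1728 * (4 a)^3 = -1728 * (4*8)^3 mod 11 = 1
j = 1 * 7^(-1) mod 11 = 8

j = 8 (mod 11)


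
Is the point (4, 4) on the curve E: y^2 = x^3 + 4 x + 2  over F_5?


Check whether y^2 = x^3 + 4 x + 2 (mod 5) for (x, y) = (4, 4).
LHS: y^2 = 4^2 mod 5 = 1
RHS: x^3 + 4 x + 2 = 4^3 + 4*4 + 2 mod 5 = 2
LHS != RHS

No, not on the curve


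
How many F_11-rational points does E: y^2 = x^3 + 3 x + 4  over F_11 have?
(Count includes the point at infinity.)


For each x in F_11, count y with y^2 = x^3 + 3 x + 4 mod 11:
  x = 0: RHS = 4, y in [2, 9]  -> 2 point(s)
  x = 4: RHS = 3, y in [5, 6]  -> 2 point(s)
  x = 5: RHS = 1, y in [1, 10]  -> 2 point(s)
  x = 7: RHS = 5, y in [4, 7]  -> 2 point(s)
  x = 8: RHS = 1, y in [1, 10]  -> 2 point(s)
  x = 9: RHS = 1, y in [1, 10]  -> 2 point(s)
  x = 10: RHS = 0, y in [0]  -> 1 point(s)
Affine points: 13. Add the point at infinity: total = 14.

#E(F_11) = 14


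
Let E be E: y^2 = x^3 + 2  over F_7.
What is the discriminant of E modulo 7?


4 a^3 + 27 b^2 = 4*0^3 + 27*2^2 = 0 + 108 = 108
Delta = -16 * (108) = -1728
Delta mod 7 = 1

Delta = 1 (mod 7)


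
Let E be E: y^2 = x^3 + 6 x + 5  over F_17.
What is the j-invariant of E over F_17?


Delta = -16(4 a^3 + 27 b^2) mod 17 = 9
-1728 * (4 a)^3 = -1728 * (4*6)^3 mod 17 = 1
j = 1 * 9^(-1) mod 17 = 2

j = 2 (mod 17)


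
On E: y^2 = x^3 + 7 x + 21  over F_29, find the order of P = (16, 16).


Compute successive multiples of P until we hit O:
  1P = (16, 16)
  2P = (17, 6)
  3P = (9, 1)
  4P = (8, 26)
  5P = (12, 8)
  6P = (5, 6)
  7P = (28, 10)
  8P = (7, 23)
  ... (continuing to 34P)
  34P = O

ord(P) = 34


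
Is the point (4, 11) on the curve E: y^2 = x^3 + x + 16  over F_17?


Check whether y^2 = x^3 + 1 x + 16 (mod 17) for (x, y) = (4, 11).
LHS: y^2 = 11^2 mod 17 = 2
RHS: x^3 + 1 x + 16 = 4^3 + 1*4 + 16 mod 17 = 16
LHS != RHS

No, not on the curve


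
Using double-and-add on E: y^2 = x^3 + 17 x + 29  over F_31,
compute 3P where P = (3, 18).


k = 3 = 11_2 (binary, LSB first: 11)
Double-and-add from P = (3, 18):
  bit 0 = 1: acc = O + (3, 18) = (3, 18)
  bit 1 = 1: acc = (3, 18) + (2, 28) = (2, 3)

3P = (2, 3)


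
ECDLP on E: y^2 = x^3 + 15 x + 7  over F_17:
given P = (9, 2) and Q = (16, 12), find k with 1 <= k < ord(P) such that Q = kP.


Enumerate multiples of P until we hit Q = (16, 12):
  1P = (9, 2)
  2P = (7, 8)
  3P = (10, 1)
  4P = (16, 5)
  5P = (13, 6)
  6P = (13, 11)
  7P = (16, 12)
Match found at i = 7.

k = 7


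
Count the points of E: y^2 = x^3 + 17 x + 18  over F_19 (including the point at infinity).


For each x in F_19, count y with y^2 = x^3 + 17 x + 18 mod 19:
  x = 1: RHS = 17, y in [6, 13]  -> 2 point(s)
  x = 3: RHS = 1, y in [1, 18]  -> 2 point(s)
  x = 4: RHS = 17, y in [6, 13]  -> 2 point(s)
  x = 5: RHS = 0, y in [0]  -> 1 point(s)
  x = 7: RHS = 5, y in [9, 10]  -> 2 point(s)
  x = 8: RHS = 1, y in [1, 18]  -> 2 point(s)
  x = 9: RHS = 7, y in [8, 11]  -> 2 point(s)
  x = 11: RHS = 16, y in [4, 15]  -> 2 point(s)
  x = 13: RHS = 4, y in [2, 17]  -> 2 point(s)
  x = 14: RHS = 17, y in [6, 13]  -> 2 point(s)
  x = 15: RHS = 0, y in [0]  -> 1 point(s)
  x = 16: RHS = 16, y in [4, 15]  -> 2 point(s)
  x = 18: RHS = 0, y in [0]  -> 1 point(s)
Affine points: 23. Add the point at infinity: total = 24.

#E(F_19) = 24


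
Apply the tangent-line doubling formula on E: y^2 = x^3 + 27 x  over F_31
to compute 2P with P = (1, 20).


Doubling: s = (3 x1^2 + a) / (2 y1)
s = (3*1^2 + 27) / (2*20) mod 31 = 24
x3 = s^2 - 2 x1 mod 31 = 24^2 - 2*1 = 16
y3 = s (x1 - x3) - y1 mod 31 = 24 * (1 - 16) - 20 = 23

2P = (16, 23)


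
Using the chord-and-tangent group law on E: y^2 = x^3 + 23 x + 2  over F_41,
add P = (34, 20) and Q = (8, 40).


P != Q, so use the chord formula.
s = (y2 - y1) / (x2 - x1) = (20) / (15) mod 41 = 15
x3 = s^2 - x1 - x2 mod 41 = 15^2 - 34 - 8 = 19
y3 = s (x1 - x3) - y1 mod 41 = 15 * (34 - 19) - 20 = 0

P + Q = (19, 0)


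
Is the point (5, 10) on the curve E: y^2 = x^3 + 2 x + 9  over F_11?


Check whether y^2 = x^3 + 2 x + 9 (mod 11) for (x, y) = (5, 10).
LHS: y^2 = 10^2 mod 11 = 1
RHS: x^3 + 2 x + 9 = 5^3 + 2*5 + 9 mod 11 = 1
LHS = RHS

Yes, on the curve


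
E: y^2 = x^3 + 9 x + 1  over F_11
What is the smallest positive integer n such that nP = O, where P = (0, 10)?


Compute successive multiples of P until we hit O:
  1P = (0, 10)
  2P = (1, 0)
  3P = (0, 1)
  4P = O

ord(P) = 4


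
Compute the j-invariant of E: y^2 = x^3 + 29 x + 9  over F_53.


Delta = -16(4 a^3 + 27 b^2) mod 53 = 48
-1728 * (4 a)^3 = -1728 * (4*29)^3 mod 53 = 12
j = 12 * 48^(-1) mod 53 = 40

j = 40 (mod 53)


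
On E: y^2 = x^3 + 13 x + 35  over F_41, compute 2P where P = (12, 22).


Doubling: s = (3 x1^2 + a) / (2 y1)
s = (3*12^2 + 13) / (2*22) mod 41 = 39
x3 = s^2 - 2 x1 mod 41 = 39^2 - 2*12 = 21
y3 = s (x1 - x3) - y1 mod 41 = 39 * (12 - 21) - 22 = 37

2P = (21, 37)


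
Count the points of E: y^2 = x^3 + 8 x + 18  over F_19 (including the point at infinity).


For each x in F_19, count y with y^2 = x^3 + 8 x + 18 mod 19:
  x = 2: RHS = 4, y in [2, 17]  -> 2 point(s)
  x = 4: RHS = 0, y in [0]  -> 1 point(s)
  x = 6: RHS = 16, y in [4, 15]  -> 2 point(s)
  x = 8: RHS = 5, y in [9, 10]  -> 2 point(s)
  x = 13: RHS = 1, y in [1, 18]  -> 2 point(s)
  x = 14: RHS = 5, y in [9, 10]  -> 2 point(s)
  x = 15: RHS = 17, y in [6, 13]  -> 2 point(s)
  x = 16: RHS = 5, y in [9, 10]  -> 2 point(s)
  x = 18: RHS = 9, y in [3, 16]  -> 2 point(s)
Affine points: 17. Add the point at infinity: total = 18.

#E(F_19) = 18


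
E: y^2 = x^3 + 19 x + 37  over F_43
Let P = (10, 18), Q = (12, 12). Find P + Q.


P != Q, so use the chord formula.
s = (y2 - y1) / (x2 - x1) = (37) / (2) mod 43 = 40
x3 = s^2 - x1 - x2 mod 43 = 40^2 - 10 - 12 = 30
y3 = s (x1 - x3) - y1 mod 43 = 40 * (10 - 30) - 18 = 42

P + Q = (30, 42)


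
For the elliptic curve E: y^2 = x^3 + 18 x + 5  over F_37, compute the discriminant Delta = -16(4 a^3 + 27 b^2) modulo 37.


4 a^3 + 27 b^2 = 4*18^3 + 27*5^2 = 23328 + 675 = 24003
Delta = -16 * (24003) = -384048
Delta mod 37 = 12

Delta = 12 (mod 37)


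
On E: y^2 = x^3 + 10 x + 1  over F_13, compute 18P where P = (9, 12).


k = 18 = 10010_2 (binary, LSB first: 01001)
Double-and-add from P = (9, 12):
  bit 0 = 0: acc unchanged = O
  bit 1 = 1: acc = O + (4, 12) = (4, 12)
  bit 2 = 0: acc unchanged = (4, 12)
  bit 3 = 0: acc unchanged = (4, 12)
  bit 4 = 1: acc = (4, 12) + (0, 12) = (9, 1)

18P = (9, 1)


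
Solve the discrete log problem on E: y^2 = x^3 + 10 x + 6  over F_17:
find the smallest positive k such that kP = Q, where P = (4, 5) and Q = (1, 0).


Enumerate multiples of P until we hit Q = (1, 0):
  1P = (4, 5)
  2P = (10, 1)
  3P = (11, 11)
  4P = (1, 0)
Match found at i = 4.

k = 4


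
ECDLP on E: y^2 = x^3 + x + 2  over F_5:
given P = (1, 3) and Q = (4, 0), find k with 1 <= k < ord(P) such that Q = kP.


Enumerate multiples of P until we hit Q = (4, 0):
  1P = (1, 3)
  2P = (4, 0)
Match found at i = 2.

k = 2


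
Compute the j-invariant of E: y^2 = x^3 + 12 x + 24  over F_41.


Delta = -16(4 a^3 + 27 b^2) mod 41 = 23
-1728 * (4 a)^3 = -1728 * (4*12)^3 mod 41 = 33
j = 33 * 23^(-1) mod 41 = 5

j = 5 (mod 41)


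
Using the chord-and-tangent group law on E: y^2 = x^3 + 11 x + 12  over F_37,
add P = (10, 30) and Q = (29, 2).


P != Q, so use the chord formula.
s = (y2 - y1) / (x2 - x1) = (9) / (19) mod 37 = 18
x3 = s^2 - x1 - x2 mod 37 = 18^2 - 10 - 29 = 26
y3 = s (x1 - x3) - y1 mod 37 = 18 * (10 - 26) - 30 = 15

P + Q = (26, 15)
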